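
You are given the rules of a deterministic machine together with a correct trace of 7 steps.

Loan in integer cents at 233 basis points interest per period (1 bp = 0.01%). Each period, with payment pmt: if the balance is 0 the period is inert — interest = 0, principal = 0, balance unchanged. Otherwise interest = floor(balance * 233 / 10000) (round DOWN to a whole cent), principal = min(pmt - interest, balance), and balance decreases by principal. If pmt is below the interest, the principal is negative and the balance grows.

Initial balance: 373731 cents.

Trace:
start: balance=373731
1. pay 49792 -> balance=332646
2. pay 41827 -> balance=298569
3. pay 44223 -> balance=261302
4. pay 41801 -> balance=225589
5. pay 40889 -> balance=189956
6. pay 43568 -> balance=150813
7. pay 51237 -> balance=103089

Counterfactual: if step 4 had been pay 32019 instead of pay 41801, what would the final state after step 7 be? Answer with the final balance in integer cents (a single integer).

(re-executing from step 4 with the substitution; state before step 4: balance=261302)
4. pay 32019 -> balance=235371
5. pay 40889 -> balance=199966
6. pay 43568 -> balance=161057
7. pay 51237 -> balance=113572

113572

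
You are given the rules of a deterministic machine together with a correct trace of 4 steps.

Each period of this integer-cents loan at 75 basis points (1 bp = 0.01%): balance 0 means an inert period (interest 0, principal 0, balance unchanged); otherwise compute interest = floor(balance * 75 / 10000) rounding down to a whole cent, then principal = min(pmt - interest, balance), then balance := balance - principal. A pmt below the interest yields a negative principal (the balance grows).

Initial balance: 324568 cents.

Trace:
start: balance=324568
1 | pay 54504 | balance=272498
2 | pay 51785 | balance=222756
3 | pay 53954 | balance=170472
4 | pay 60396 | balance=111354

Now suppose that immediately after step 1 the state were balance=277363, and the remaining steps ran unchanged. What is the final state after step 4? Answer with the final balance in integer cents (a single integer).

state after step 1 := balance=277363
2 | pay 51785 | balance=227658
3 | pay 53954 | balance=175411
4 | pay 60396 | balance=116330

116330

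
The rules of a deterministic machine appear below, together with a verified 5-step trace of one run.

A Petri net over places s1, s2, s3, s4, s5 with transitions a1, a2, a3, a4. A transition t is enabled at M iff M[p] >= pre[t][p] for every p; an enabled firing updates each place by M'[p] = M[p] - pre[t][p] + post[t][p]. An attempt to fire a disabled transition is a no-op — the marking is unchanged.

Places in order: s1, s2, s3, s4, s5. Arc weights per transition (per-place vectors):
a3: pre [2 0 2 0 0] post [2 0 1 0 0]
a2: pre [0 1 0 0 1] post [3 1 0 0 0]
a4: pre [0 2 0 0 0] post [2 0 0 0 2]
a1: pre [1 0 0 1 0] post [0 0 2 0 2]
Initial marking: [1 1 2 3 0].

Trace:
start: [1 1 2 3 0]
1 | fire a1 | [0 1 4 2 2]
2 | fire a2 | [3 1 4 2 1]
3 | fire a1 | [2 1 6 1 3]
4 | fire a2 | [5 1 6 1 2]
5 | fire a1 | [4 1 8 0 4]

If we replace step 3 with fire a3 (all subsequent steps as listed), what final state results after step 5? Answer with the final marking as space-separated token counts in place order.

(re-executing from step 3 with the substitution; state before step 3: [3 1 4 2 1])
3 | fire a3 | [3 1 3 2 1]
4 | fire a2 | [6 1 3 2 0]
5 | fire a1 | [5 1 5 1 2]

5 1 5 1 2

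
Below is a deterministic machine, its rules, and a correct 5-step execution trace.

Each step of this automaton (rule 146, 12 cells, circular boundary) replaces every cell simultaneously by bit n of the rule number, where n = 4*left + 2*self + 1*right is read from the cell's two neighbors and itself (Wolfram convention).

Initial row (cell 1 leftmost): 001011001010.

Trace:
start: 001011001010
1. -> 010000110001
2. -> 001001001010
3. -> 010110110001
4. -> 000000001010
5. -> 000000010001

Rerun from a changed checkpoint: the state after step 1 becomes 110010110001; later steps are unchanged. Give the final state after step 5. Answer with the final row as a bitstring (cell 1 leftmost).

state after step 1 := 110010110001
2. -> 101100001010
3. -> 000010010000
4. -> 000101101000
5. -> 001000000100

001000000100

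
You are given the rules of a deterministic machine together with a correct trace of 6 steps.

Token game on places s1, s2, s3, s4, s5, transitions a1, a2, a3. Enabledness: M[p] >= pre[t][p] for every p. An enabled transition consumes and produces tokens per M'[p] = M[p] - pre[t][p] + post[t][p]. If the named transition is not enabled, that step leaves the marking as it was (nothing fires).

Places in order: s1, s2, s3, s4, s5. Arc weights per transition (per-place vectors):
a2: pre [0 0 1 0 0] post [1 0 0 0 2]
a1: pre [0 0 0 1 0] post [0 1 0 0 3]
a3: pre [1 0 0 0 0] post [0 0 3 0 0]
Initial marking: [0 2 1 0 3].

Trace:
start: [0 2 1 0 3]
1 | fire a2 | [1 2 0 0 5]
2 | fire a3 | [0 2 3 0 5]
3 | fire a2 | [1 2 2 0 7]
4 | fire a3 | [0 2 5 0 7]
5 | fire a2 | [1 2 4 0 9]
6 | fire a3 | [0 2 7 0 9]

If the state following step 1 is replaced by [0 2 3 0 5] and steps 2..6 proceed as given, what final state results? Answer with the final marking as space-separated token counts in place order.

state after step 1 := [0 2 3 0 5]
2 | fire a3 | [0 2 3 0 5]
3 | fire a2 | [1 2 2 0 7]
4 | fire a3 | [0 2 5 0 7]
5 | fire a2 | [1 2 4 0 9]
6 | fire a3 | [0 2 7 0 9]

0 2 7 0 9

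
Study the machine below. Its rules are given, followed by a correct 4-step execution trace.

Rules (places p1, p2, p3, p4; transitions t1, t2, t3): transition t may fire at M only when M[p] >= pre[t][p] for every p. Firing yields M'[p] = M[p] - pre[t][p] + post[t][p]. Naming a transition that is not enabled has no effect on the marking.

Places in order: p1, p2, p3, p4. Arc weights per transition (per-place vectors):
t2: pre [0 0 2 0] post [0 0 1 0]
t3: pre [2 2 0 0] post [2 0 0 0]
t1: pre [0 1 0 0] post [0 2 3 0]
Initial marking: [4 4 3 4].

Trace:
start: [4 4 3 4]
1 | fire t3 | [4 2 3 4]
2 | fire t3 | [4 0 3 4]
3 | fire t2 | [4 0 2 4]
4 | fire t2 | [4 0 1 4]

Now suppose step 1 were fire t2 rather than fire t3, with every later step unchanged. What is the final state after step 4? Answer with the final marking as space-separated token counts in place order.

4 2 1 4

(re-executing from step 1 with the substitution; state before step 1: [4 4 3 4])
1 | fire t2 | [4 4 2 4]
2 | fire t3 | [4 2 2 4]
3 | fire t2 | [4 2 1 4]
4 | fire t2 | [4 2 1 4]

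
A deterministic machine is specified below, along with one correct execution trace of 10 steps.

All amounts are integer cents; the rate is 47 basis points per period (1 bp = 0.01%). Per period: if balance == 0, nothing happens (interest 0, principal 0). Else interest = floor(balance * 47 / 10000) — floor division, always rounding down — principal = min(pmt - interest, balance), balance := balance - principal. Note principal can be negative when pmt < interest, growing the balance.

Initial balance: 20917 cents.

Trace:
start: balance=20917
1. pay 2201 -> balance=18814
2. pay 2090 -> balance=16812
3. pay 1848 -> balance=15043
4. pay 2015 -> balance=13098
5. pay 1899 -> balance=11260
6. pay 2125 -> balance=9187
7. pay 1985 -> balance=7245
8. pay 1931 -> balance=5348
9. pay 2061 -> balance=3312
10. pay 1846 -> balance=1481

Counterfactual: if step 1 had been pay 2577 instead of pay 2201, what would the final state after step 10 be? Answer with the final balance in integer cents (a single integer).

1088

(re-executing from step 1 with the substitution; state before step 1: balance=20917)
1. pay 2577 -> balance=18438
2. pay 2090 -> balance=16434
3. pay 1848 -> balance=14663
4. pay 2015 -> balance=12716
5. pay 1899 -> balance=10876
6. pay 2125 -> balance=8802
7. pay 1985 -> balance=6858
8. pay 1931 -> balance=4959
9. pay 2061 -> balance=2921
10. pay 1846 -> balance=1088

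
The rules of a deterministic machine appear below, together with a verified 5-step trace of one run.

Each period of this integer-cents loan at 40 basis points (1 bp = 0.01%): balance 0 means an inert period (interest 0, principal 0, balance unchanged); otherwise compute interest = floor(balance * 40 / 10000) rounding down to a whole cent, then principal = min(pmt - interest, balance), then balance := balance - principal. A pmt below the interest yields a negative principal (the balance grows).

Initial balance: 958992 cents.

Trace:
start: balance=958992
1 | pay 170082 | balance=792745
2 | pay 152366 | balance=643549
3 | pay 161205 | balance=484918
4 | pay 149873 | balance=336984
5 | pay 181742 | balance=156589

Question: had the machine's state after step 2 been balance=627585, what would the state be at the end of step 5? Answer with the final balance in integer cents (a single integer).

140433

state after step 2 := balance=627585
3 | pay 161205 | balance=468890
4 | pay 149873 | balance=320892
5 | pay 181742 | balance=140433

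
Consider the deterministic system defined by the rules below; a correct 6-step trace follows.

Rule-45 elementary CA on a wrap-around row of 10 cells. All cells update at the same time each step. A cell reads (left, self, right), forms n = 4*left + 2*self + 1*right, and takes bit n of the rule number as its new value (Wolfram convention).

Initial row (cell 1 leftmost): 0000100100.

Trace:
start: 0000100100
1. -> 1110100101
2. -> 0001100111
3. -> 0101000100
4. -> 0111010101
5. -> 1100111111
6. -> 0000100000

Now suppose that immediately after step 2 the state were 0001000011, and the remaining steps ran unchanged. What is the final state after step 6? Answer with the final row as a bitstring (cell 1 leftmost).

0101101001

state after step 2 := 0001000011
3. -> 0101011010
4. -> 0111110110
5. -> 0100001100
6. -> 0101101001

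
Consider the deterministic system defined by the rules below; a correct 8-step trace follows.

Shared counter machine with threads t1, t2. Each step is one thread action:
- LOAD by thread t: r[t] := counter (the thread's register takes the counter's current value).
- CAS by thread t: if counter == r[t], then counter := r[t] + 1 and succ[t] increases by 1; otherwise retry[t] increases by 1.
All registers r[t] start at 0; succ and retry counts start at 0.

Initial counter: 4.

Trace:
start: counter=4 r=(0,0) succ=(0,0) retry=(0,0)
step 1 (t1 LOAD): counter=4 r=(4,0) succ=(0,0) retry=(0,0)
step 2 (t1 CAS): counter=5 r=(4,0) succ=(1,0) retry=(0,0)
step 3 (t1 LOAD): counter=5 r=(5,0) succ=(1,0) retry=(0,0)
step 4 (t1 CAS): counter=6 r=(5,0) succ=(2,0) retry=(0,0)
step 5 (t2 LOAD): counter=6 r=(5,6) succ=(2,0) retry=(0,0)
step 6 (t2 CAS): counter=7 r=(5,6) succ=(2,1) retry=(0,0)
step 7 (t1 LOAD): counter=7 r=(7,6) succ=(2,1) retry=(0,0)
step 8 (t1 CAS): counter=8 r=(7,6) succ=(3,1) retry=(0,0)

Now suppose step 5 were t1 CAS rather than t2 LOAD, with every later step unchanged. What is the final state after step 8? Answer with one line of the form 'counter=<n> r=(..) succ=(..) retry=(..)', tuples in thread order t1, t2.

counter=7 r=(6,0) succ=(3,0) retry=(1,1)

(re-executing from step 5 with the substitution; state before step 5: counter=6 r=(5,0) succ=(2,0) retry=(0,0))
step 5 (t1 CAS): counter=6 r=(5,0) succ=(2,0) retry=(1,0)
step 6 (t2 CAS): counter=6 r=(5,0) succ=(2,0) retry=(1,1)
step 7 (t1 LOAD): counter=6 r=(6,0) succ=(2,0) retry=(1,1)
step 8 (t1 CAS): counter=7 r=(6,0) succ=(3,0) retry=(1,1)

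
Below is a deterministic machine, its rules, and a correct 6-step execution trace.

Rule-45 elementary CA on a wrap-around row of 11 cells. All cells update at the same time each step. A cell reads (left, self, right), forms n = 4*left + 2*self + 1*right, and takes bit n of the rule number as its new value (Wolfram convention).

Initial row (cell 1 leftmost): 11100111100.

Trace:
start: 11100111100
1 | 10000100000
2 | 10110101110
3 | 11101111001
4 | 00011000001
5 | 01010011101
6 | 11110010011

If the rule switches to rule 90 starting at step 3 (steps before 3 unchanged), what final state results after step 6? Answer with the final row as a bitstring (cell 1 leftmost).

(re-executing steps 3..6 under rule 90; state before step 3: 10110101110)
3 | 00110001010
4 | 01111010001
5 | 01001001010
6 | 10110110001

10110110001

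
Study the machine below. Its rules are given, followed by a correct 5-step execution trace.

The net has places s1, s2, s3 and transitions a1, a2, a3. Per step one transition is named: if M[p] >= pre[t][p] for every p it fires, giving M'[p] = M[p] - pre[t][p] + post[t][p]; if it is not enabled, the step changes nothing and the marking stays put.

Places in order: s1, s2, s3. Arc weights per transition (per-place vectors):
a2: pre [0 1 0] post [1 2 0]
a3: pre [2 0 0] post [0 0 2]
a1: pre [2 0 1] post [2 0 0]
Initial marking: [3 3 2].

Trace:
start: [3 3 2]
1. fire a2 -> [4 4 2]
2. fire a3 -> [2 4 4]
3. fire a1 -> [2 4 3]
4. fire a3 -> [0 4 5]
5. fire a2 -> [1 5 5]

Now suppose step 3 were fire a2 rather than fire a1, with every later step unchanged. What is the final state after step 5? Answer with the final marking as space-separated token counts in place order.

2 6 6

(re-executing from step 3 with the substitution; state before step 3: [2 4 4])
3. fire a2 -> [3 5 4]
4. fire a3 -> [1 5 6]
5. fire a2 -> [2 6 6]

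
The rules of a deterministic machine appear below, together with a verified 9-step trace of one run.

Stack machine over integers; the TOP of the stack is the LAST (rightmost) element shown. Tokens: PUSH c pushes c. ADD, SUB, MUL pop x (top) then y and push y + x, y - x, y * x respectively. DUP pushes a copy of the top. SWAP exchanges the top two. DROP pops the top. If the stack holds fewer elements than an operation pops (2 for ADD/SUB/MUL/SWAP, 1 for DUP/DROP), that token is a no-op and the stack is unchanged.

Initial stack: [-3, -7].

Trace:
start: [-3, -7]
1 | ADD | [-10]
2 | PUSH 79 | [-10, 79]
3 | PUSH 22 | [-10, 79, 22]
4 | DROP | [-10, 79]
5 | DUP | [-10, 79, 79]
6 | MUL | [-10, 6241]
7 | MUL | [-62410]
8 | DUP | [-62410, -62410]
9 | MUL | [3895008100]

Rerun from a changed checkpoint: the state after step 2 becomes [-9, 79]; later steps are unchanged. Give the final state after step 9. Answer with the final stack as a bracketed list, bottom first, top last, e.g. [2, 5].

state after step 2 := [-9, 79]
3 | PUSH 22 | [-9, 79, 22]
4 | DROP | [-9, 79]
5 | DUP | [-9, 79, 79]
6 | MUL | [-9, 6241]
7 | MUL | [-56169]
8 | DUP | [-56169, -56169]
9 | MUL | [3154956561]

[3154956561]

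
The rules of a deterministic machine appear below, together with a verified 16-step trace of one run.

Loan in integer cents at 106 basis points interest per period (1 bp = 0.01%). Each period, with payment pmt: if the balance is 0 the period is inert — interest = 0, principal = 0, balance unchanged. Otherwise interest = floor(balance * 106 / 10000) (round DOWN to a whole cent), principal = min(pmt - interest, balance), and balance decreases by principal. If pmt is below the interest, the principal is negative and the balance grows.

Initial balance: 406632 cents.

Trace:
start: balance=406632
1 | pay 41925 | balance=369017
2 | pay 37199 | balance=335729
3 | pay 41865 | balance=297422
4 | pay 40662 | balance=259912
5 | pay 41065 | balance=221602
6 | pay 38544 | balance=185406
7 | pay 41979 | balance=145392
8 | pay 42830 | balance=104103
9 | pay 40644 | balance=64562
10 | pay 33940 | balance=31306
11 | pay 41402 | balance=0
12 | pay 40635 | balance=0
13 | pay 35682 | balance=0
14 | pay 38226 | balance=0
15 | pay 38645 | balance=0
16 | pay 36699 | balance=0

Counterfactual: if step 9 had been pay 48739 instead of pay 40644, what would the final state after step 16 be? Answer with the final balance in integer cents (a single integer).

0

(re-executing from step 9 with the substitution; state before step 9: balance=104103)
9 | pay 48739 | balance=56467
10 | pay 33940 | balance=23125
11 | pay 41402 | balance=0
12 | pay 40635 | balance=0
13 | pay 35682 | balance=0
14 | pay 38226 | balance=0
15 | pay 38645 | balance=0
16 | pay 36699 | balance=0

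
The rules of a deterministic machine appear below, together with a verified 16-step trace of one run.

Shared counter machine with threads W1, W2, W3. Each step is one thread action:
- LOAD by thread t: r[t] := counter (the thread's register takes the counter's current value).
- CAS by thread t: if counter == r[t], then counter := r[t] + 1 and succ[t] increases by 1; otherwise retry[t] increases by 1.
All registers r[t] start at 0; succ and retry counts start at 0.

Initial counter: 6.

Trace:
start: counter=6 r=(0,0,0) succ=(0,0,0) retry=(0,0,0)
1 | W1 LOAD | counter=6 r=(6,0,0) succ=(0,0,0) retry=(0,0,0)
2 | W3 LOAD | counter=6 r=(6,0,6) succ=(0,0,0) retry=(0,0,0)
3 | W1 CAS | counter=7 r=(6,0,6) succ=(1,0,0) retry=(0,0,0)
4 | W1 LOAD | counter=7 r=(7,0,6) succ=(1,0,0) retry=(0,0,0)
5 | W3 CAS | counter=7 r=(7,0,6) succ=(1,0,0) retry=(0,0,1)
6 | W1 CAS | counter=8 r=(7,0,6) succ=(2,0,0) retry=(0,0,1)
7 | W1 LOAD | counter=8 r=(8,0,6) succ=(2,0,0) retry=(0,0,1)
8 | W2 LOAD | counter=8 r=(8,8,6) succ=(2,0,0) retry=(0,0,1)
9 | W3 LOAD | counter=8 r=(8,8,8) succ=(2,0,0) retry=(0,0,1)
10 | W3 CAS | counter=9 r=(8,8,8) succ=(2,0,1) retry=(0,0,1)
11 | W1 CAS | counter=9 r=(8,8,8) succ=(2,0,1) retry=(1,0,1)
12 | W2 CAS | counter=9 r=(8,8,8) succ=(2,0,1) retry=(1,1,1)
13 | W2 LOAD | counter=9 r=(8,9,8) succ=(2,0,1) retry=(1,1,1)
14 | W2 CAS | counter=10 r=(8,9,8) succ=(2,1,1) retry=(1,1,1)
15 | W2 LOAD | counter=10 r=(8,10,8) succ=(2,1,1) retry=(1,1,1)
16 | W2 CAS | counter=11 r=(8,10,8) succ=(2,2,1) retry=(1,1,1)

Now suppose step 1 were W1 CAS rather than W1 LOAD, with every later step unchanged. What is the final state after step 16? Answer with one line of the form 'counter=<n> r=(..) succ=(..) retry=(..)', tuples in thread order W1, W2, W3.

(re-executing from step 1 with the substitution; state before step 1: counter=6 r=(0,0,0) succ=(0,0,0) retry=(0,0,0))
1 | W1 CAS | counter=6 r=(0,0,0) succ=(0,0,0) retry=(1,0,0)
2 | W3 LOAD | counter=6 r=(0,0,6) succ=(0,0,0) retry=(1,0,0)
3 | W1 CAS | counter=6 r=(0,0,6) succ=(0,0,0) retry=(2,0,0)
4 | W1 LOAD | counter=6 r=(6,0,6) succ=(0,0,0) retry=(2,0,0)
5 | W3 CAS | counter=7 r=(6,0,6) succ=(0,0,1) retry=(2,0,0)
6 | W1 CAS | counter=7 r=(6,0,6) succ=(0,0,1) retry=(3,0,0)
7 | W1 LOAD | counter=7 r=(7,0,6) succ=(0,0,1) retry=(3,0,0)
8 | W2 LOAD | counter=7 r=(7,7,6) succ=(0,0,1) retry=(3,0,0)
9 | W3 LOAD | counter=7 r=(7,7,7) succ=(0,0,1) retry=(3,0,0)
10 | W3 CAS | counter=8 r=(7,7,7) succ=(0,0,2) retry=(3,0,0)
11 | W1 CAS | counter=8 r=(7,7,7) succ=(0,0,2) retry=(4,0,0)
12 | W2 CAS | counter=8 r=(7,7,7) succ=(0,0,2) retry=(4,1,0)
13 | W2 LOAD | counter=8 r=(7,8,7) succ=(0,0,2) retry=(4,1,0)
14 | W2 CAS | counter=9 r=(7,8,7) succ=(0,1,2) retry=(4,1,0)
15 | W2 LOAD | counter=9 r=(7,9,7) succ=(0,1,2) retry=(4,1,0)
16 | W2 CAS | counter=10 r=(7,9,7) succ=(0,2,2) retry=(4,1,0)

counter=10 r=(7,9,7) succ=(0,2,2) retry=(4,1,0)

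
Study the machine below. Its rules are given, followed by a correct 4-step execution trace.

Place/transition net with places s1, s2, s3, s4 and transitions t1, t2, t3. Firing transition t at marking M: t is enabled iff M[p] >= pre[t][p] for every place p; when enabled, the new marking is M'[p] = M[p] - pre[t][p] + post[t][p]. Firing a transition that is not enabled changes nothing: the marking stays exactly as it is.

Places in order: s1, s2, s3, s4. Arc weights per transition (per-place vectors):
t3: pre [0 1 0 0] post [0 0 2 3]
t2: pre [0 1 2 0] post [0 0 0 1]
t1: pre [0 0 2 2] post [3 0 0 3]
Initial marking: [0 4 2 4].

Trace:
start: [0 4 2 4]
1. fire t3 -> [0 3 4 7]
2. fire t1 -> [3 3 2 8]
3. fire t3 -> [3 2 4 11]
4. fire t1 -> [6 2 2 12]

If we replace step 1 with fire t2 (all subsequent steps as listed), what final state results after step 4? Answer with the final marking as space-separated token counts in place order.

3 2 0 9

(re-executing from step 1 with the substitution; state before step 1: [0 4 2 4])
1. fire t2 -> [0 3 0 5]
2. fire t1 -> [0 3 0 5]
3. fire t3 -> [0 2 2 8]
4. fire t1 -> [3 2 0 9]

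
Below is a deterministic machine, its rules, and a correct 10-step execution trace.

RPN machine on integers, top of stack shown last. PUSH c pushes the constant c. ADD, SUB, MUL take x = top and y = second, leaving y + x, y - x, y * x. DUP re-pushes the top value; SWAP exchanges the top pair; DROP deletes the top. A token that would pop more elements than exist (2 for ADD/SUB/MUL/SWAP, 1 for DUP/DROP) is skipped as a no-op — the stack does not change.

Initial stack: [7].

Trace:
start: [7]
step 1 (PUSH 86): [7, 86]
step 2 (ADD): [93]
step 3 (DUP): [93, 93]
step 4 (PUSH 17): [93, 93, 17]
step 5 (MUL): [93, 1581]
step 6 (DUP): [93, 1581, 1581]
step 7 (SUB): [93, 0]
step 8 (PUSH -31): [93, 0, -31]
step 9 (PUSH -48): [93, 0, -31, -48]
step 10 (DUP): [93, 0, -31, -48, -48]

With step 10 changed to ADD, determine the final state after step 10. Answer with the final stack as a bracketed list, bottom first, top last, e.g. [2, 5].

(re-executing from step 10 with the substitution; state before step 10: [93, 0, -31, -48])
step 10 (ADD): [93, 0, -79]

[93, 0, -79]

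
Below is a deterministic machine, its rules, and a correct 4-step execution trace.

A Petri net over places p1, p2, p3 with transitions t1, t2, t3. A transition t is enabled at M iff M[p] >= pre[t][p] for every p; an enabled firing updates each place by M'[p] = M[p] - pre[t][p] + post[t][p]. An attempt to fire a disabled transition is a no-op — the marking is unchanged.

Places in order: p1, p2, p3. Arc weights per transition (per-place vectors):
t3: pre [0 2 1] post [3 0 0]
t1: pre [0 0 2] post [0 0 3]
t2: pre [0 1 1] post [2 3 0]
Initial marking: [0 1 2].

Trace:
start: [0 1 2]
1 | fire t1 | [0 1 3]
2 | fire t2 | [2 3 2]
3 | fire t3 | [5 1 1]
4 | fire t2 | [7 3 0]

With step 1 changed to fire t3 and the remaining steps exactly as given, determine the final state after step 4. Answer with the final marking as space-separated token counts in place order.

(re-executing from step 1 with the substitution; state before step 1: [0 1 2])
1 | fire t3 | [0 1 2]
2 | fire t2 | [2 3 1]
3 | fire t3 | [5 1 0]
4 | fire t2 | [5 1 0]

5 1 0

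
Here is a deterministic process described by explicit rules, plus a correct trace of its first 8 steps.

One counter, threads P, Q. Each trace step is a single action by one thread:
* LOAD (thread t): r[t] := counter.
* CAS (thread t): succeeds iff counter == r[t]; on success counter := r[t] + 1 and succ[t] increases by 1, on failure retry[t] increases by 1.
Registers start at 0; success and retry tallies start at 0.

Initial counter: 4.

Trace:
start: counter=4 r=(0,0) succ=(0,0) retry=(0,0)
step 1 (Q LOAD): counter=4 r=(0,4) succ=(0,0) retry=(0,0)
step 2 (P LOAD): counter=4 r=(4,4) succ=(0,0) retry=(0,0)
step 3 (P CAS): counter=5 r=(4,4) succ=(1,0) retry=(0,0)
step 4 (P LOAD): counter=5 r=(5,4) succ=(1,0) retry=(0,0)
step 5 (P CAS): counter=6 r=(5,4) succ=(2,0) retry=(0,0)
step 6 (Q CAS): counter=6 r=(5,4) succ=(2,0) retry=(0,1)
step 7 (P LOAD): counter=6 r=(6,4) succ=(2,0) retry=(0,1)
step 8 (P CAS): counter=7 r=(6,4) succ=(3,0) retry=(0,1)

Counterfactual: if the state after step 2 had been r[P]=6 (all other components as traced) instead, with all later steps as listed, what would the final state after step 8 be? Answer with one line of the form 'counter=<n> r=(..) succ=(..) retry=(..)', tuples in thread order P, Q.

counter=6 r=(5,4) succ=(2,0) retry=(1,1)

state after step 2 := counter=4 r=(6,4) succ=(0,0) retry=(0,0)
step 3 (P CAS): counter=4 r=(6,4) succ=(0,0) retry=(1,0)
step 4 (P LOAD): counter=4 r=(4,4) succ=(0,0) retry=(1,0)
step 5 (P CAS): counter=5 r=(4,4) succ=(1,0) retry=(1,0)
step 6 (Q CAS): counter=5 r=(4,4) succ=(1,0) retry=(1,1)
step 7 (P LOAD): counter=5 r=(5,4) succ=(1,0) retry=(1,1)
step 8 (P CAS): counter=6 r=(5,4) succ=(2,0) retry=(1,1)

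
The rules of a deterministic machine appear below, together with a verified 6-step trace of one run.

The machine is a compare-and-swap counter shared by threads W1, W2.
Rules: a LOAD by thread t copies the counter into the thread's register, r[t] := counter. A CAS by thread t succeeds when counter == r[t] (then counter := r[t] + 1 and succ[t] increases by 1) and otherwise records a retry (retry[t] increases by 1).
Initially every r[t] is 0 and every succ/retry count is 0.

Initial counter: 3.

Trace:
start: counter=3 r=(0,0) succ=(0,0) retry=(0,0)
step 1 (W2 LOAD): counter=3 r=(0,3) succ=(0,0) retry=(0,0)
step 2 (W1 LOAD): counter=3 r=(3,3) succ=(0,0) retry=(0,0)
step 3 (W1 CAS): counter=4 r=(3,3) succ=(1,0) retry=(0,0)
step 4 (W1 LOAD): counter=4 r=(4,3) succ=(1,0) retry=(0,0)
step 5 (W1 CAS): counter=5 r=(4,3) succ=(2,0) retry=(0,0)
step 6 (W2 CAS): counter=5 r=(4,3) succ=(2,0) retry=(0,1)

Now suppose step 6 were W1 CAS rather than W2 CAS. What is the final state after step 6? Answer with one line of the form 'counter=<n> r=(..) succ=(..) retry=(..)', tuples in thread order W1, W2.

(re-executing from step 6 with the substitution; state before step 6: counter=5 r=(4,3) succ=(2,0) retry=(0,0))
step 6 (W1 CAS): counter=5 r=(4,3) succ=(2,0) retry=(1,0)

counter=5 r=(4,3) succ=(2,0) retry=(1,0)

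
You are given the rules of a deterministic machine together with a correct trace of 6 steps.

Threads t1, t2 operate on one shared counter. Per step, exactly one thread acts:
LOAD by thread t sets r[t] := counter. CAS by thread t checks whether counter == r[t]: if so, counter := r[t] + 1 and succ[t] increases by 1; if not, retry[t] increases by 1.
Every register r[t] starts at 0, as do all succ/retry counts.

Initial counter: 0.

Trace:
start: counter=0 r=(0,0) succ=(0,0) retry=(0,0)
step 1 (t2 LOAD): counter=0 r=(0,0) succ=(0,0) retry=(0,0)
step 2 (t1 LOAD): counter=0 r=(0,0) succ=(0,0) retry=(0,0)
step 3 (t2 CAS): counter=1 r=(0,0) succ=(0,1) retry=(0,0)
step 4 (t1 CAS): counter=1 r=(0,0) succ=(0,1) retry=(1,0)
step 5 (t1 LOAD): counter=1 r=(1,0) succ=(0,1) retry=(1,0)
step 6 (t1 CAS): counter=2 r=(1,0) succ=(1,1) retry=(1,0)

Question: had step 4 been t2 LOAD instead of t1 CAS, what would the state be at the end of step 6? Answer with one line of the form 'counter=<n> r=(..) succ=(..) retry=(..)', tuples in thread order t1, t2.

counter=2 r=(1,1) succ=(1,1) retry=(0,0)

(re-executing from step 4 with the substitution; state before step 4: counter=1 r=(0,0) succ=(0,1) retry=(0,0))
step 4 (t2 LOAD): counter=1 r=(0,1) succ=(0,1) retry=(0,0)
step 5 (t1 LOAD): counter=1 r=(1,1) succ=(0,1) retry=(0,0)
step 6 (t1 CAS): counter=2 r=(1,1) succ=(1,1) retry=(0,0)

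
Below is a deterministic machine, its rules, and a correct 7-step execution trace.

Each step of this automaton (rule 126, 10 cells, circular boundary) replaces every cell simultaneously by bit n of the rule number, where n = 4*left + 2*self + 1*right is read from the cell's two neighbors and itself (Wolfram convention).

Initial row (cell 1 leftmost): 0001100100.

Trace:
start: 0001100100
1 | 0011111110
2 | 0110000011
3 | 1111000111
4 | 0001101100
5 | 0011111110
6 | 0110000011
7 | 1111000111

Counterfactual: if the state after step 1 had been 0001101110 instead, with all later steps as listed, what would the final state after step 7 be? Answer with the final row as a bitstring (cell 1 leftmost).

state after step 1 := 0001101110
2 | 0011111011
3 | 1110001111
4 | 0011011000
5 | 0111111100
6 | 1100000110
7 | 1110001111

1110001111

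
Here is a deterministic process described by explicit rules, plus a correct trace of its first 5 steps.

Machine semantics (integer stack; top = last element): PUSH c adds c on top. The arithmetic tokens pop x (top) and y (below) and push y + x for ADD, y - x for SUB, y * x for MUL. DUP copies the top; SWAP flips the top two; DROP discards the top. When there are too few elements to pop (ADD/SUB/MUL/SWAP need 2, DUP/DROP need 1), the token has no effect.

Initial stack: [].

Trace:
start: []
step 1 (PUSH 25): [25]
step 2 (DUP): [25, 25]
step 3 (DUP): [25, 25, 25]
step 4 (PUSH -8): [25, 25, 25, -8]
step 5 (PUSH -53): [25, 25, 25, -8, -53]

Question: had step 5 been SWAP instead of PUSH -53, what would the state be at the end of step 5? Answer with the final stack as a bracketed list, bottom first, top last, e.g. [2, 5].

[25, 25, -8, 25]

(re-executing from step 5 with the substitution; state before step 5: [25, 25, 25, -8])
step 5 (SWAP): [25, 25, -8, 25]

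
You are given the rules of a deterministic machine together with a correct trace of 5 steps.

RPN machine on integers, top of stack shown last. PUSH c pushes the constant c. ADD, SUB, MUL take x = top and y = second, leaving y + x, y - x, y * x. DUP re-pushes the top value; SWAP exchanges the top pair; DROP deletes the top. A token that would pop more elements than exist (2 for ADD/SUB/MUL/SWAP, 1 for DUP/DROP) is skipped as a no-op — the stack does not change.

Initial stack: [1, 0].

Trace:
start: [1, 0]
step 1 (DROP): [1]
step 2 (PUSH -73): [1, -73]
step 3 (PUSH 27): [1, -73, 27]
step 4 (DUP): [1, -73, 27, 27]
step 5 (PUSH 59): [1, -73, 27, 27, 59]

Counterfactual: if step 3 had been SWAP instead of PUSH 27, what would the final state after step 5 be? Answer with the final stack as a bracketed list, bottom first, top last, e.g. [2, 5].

(re-executing from step 3 with the substitution; state before step 3: [1, -73])
step 3 (SWAP): [-73, 1]
step 4 (DUP): [-73, 1, 1]
step 5 (PUSH 59): [-73, 1, 1, 59]

[-73, 1, 1, 59]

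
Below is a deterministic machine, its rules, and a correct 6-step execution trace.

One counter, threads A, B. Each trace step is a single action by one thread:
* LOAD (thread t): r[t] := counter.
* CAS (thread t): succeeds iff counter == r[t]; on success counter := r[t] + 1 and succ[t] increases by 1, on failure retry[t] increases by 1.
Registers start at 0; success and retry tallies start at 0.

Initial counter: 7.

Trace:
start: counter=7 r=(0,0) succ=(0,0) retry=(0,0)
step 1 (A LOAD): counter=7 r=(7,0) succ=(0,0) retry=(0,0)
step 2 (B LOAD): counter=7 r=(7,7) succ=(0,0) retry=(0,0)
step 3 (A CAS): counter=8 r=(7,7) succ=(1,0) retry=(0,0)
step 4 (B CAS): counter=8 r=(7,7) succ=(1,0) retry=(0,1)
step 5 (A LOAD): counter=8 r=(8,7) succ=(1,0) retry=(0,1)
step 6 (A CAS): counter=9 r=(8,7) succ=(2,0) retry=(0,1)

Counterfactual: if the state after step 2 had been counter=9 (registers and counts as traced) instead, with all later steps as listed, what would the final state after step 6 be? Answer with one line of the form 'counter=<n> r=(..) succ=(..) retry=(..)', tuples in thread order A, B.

counter=10 r=(9,7) succ=(1,0) retry=(1,1)

state after step 2 := counter=9 r=(7,7) succ=(0,0) retry=(0,0)
step 3 (A CAS): counter=9 r=(7,7) succ=(0,0) retry=(1,0)
step 4 (B CAS): counter=9 r=(7,7) succ=(0,0) retry=(1,1)
step 5 (A LOAD): counter=9 r=(9,7) succ=(0,0) retry=(1,1)
step 6 (A CAS): counter=10 r=(9,7) succ=(1,0) retry=(1,1)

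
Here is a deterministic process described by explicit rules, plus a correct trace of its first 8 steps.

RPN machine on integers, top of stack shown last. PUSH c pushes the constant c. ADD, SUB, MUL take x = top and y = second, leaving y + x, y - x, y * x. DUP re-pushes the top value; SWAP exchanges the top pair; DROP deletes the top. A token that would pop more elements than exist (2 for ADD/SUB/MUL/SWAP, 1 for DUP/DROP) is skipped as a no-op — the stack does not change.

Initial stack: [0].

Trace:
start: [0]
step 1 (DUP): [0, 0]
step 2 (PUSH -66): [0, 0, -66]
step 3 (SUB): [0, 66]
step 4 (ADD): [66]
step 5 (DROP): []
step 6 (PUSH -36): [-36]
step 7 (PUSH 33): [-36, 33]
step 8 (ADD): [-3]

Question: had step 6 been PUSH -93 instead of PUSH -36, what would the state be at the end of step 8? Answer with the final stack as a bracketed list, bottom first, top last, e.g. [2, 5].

(re-executing from step 6 with the substitution; state before step 6: [])
step 6 (PUSH -93): [-93]
step 7 (PUSH 33): [-93, 33]
step 8 (ADD): [-60]

[-60]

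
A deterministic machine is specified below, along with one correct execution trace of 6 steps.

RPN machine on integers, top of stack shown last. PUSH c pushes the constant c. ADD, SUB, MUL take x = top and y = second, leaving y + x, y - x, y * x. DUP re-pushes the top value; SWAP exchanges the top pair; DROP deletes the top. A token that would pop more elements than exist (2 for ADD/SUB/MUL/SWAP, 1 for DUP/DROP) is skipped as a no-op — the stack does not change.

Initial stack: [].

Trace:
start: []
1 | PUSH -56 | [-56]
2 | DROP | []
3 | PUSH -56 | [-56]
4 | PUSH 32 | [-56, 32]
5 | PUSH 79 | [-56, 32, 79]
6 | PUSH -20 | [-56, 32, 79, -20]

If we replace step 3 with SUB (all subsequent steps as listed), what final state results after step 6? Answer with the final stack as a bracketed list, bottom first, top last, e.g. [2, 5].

(re-executing from step 3 with the substitution; state before step 3: [])
3 | SUB | []
4 | PUSH 32 | [32]
5 | PUSH 79 | [32, 79]
6 | PUSH -20 | [32, 79, -20]

[32, 79, -20]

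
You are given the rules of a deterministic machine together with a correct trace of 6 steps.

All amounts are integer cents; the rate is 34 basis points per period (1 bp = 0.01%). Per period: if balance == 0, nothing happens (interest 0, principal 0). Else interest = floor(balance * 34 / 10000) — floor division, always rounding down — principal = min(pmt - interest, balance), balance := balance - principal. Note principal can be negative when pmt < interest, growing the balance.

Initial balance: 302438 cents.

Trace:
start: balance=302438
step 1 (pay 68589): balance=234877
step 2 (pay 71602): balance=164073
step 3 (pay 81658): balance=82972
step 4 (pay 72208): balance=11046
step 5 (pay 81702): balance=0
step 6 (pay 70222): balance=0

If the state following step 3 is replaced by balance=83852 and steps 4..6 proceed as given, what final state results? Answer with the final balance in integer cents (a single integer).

0

state after step 3 := balance=83852
step 4 (pay 72208): balance=11929
step 5 (pay 81702): balance=0
step 6 (pay 70222): balance=0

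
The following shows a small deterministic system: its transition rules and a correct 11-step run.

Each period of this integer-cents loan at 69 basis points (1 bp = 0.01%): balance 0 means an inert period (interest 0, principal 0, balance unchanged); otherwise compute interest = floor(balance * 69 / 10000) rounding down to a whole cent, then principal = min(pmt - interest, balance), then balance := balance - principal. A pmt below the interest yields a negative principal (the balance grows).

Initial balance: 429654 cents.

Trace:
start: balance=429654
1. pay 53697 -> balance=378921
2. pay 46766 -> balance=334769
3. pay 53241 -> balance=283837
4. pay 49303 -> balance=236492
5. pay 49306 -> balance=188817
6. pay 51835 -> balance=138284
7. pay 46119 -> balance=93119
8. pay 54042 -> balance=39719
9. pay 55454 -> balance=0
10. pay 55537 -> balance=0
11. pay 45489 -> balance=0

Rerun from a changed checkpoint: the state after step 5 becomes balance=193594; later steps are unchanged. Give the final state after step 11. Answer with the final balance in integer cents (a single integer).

0

state after step 5 := balance=193594
6. pay 51835 -> balance=143094
7. pay 46119 -> balance=97962
8. pay 54042 -> balance=44595
9. pay 55454 -> balance=0
10. pay 55537 -> balance=0
11. pay 45489 -> balance=0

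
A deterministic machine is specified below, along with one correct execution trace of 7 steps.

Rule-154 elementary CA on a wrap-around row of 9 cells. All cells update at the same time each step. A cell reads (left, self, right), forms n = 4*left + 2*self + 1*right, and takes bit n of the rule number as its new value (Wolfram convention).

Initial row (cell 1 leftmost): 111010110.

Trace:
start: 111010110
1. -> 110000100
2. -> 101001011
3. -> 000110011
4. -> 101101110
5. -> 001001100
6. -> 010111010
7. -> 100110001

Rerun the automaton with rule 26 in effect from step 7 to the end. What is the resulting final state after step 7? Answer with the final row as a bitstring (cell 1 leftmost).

100100001

(re-executing step 7 under rule 26; state before step 7: 010111010)
7. -> 100100001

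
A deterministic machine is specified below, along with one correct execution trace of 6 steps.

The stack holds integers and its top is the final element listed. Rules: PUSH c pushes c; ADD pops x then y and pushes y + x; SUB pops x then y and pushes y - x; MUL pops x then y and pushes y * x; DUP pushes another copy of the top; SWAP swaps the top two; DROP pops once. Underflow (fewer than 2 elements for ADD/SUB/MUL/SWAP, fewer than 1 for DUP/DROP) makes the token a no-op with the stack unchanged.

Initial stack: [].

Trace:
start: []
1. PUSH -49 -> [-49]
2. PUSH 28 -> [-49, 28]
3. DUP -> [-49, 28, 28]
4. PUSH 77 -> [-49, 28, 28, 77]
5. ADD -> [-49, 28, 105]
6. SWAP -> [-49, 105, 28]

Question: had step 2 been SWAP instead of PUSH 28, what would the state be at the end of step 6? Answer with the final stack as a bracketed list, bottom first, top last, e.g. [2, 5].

[28, -49]

(re-executing from step 2 with the substitution; state before step 2: [-49])
2. SWAP -> [-49]
3. DUP -> [-49, -49]
4. PUSH 77 -> [-49, -49, 77]
5. ADD -> [-49, 28]
6. SWAP -> [28, -49]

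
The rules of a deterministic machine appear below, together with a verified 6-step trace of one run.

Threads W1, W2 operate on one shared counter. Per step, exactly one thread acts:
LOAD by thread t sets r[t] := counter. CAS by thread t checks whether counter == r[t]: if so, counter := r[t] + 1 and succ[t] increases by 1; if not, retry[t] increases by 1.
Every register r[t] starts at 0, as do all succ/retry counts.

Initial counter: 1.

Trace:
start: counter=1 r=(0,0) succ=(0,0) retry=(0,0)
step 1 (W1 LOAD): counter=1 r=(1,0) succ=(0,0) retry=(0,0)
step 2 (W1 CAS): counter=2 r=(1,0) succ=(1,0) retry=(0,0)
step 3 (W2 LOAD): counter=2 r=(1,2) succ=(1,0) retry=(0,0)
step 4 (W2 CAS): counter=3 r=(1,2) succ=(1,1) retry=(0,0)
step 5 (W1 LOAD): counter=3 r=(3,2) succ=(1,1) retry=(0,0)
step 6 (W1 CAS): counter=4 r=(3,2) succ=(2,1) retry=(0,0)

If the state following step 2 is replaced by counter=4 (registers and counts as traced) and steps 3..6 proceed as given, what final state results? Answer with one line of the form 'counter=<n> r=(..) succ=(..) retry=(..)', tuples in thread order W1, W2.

state after step 2 := counter=4 r=(1,0) succ=(1,0) retry=(0,0)
step 3 (W2 LOAD): counter=4 r=(1,4) succ=(1,0) retry=(0,0)
step 4 (W2 CAS): counter=5 r=(1,4) succ=(1,1) retry=(0,0)
step 5 (W1 LOAD): counter=5 r=(5,4) succ=(1,1) retry=(0,0)
step 6 (W1 CAS): counter=6 r=(5,4) succ=(2,1) retry=(0,0)

counter=6 r=(5,4) succ=(2,1) retry=(0,0)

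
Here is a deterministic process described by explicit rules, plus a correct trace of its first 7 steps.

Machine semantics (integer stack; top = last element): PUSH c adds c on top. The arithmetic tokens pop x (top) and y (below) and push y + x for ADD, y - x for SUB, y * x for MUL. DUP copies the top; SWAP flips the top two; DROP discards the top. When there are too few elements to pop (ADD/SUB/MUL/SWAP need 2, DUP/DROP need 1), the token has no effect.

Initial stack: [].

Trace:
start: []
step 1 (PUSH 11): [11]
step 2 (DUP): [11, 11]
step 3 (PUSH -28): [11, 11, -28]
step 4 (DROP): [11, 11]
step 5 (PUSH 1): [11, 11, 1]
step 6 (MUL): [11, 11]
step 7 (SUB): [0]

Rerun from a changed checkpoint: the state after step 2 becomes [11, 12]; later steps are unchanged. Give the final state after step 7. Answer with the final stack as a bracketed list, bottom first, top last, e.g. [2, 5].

state after step 2 := [11, 12]
step 3 (PUSH -28): [11, 12, -28]
step 4 (DROP): [11, 12]
step 5 (PUSH 1): [11, 12, 1]
step 6 (MUL): [11, 12]
step 7 (SUB): [-1]

[-1]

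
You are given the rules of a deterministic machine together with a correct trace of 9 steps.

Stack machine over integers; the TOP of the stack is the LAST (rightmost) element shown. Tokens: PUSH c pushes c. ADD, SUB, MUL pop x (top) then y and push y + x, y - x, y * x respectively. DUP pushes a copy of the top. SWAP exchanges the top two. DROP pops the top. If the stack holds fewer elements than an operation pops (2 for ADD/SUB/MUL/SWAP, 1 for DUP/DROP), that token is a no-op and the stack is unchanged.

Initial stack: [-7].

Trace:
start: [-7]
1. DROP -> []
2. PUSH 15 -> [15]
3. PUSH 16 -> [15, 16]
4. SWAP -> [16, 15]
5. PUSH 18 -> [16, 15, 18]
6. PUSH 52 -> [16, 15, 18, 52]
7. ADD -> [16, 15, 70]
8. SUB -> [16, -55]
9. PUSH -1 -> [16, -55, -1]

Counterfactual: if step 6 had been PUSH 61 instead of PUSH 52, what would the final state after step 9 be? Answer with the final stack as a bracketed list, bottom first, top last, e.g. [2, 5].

(re-executing from step 6 with the substitution; state before step 6: [16, 15, 18])
6. PUSH 61 -> [16, 15, 18, 61]
7. ADD -> [16, 15, 79]
8. SUB -> [16, -64]
9. PUSH -1 -> [16, -64, -1]

[16, -64, -1]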